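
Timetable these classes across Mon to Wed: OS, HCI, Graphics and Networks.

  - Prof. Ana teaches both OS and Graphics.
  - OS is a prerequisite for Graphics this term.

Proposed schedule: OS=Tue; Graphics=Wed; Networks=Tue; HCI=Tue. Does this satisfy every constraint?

Prof. Ana teaches both OS and Graphics — holds.
OS is a prerequisite for Graphics this term — holds.

Yes, all constraints hold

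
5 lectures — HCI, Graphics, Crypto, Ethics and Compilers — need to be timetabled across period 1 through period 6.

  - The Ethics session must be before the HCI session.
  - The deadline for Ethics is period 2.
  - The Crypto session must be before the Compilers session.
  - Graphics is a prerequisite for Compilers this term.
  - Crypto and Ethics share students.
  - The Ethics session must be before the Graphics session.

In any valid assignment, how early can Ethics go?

Ethics's own window allows nothing later than period 2.
Ethics at period 1 is achievable: Ethics=period 1; Compilers=period 3; Crypto=period 2; Graphics=period 2; HCI=period 2.

period 1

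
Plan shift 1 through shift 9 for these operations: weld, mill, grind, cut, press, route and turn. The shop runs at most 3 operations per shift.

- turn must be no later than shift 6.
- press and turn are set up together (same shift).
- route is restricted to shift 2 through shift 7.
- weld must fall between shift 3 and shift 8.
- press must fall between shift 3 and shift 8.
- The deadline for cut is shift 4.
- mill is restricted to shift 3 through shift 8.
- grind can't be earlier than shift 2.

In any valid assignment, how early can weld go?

Weld is available from shift 3; weld's own window allows nothing later than shift 8.
weld at shift 3 is achievable: weld=shift 3, mill=shift 3, route=shift 2, turn=shift 4, cut=shift 1, press=shift 4, grind=shift 2.

shift 3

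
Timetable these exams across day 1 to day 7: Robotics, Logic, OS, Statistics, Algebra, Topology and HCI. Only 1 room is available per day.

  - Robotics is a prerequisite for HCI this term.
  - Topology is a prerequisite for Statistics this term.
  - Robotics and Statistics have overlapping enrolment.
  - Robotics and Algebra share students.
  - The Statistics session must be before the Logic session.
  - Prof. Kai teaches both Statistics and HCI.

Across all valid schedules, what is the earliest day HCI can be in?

day 2

Precedence pushes HCI to at least day 2.
HCI at day 2 is achievable: Robotics -> day 1; Statistics -> day 4; OS -> day 6; Logic -> day 5; Topology -> day 3; HCI -> day 2; Algebra -> day 7.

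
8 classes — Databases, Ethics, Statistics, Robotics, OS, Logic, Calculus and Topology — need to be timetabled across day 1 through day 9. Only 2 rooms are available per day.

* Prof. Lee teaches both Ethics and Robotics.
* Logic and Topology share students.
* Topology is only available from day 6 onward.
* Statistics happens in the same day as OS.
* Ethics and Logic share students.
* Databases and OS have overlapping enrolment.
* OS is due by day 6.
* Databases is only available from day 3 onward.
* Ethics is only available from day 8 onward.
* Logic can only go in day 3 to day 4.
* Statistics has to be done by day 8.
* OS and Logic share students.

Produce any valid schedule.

Ethics=day 8, OS=day 1, Databases=day 3, Calculus=day 2, Logic=day 3, Topology=day 6, Statistics=day 1, Robotics=day 2

Checking: Databases(day 3) != OS(day 1); Logic(day 3) != Topology(day 6); Ethics(day 8) != Logic(day 3); OS(day 1) != Logic(day 3); Ethics(day 8) != Robotics(day 2); Statistics = OS = day 1; Statistics=day 1 in [day 1,day 8]; OS=day 1 in [day 1,day 6]; Logic=day 3 in [day 3,day 4]; Databases=day 3 in [day 3,day 9]; Topology=day 6 in [day 6,day 9]; Ethics=day 8 in [day 8,day 9]; max 2 per day (cap 2).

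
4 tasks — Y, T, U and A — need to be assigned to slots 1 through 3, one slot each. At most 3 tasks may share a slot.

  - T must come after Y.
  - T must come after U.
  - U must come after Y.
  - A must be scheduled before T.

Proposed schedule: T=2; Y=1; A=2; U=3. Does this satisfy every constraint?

Invalid. T must come after U.

A must be scheduled before T — violated.
T must come after U — violated.
U must come after Y — holds.
T must come after Y — holds.
At most 3 tasks may share a slot — holds.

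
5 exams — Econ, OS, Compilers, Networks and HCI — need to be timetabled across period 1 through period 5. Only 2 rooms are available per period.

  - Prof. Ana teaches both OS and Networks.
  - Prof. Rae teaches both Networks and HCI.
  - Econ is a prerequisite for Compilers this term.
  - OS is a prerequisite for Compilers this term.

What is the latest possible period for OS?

Downstream work caps OS at period 4.
OS at period 4 is achievable: Networks -> period 1; HCI -> period 2; Econ -> period 1; Compilers -> period 5; OS -> period 4.

period 4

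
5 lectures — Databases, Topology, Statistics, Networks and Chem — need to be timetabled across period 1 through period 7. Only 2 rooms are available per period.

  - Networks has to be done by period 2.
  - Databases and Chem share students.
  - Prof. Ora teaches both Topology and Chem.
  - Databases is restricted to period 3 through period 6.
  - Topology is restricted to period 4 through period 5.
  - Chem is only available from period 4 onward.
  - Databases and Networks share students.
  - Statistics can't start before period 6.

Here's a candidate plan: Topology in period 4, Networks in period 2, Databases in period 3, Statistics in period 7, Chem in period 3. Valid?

No. Databases and Chem share students is not satisfied.

Databases and Networks share students — holds.
Prof. Ora teaches both Topology and Chem — holds.
Chem is only available from period 4 onward — violated.
Networks has to be done by period 2 — holds.
Only 2 rooms are available per period — holds.
Statistics can't start before period 6 — holds.
Databases and Chem share students — violated.
Topology is restricted to period 4 through period 5 — holds.
Databases is restricted to period 3 through period 6 — holds.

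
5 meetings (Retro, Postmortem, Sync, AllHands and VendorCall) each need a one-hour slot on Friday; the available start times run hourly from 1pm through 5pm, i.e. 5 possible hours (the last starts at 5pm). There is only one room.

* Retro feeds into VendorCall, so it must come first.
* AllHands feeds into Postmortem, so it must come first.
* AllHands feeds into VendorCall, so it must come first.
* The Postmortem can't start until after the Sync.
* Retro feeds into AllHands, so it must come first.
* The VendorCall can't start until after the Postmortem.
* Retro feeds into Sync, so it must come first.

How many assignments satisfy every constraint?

Enumerating: Retro=1pm, VendorCall=5pm, Sync=3pm, AllHands=2pm, Postmortem=4pm | VendorCall in 5pm; AllHands in 3pm; Retro in 1pm; Sync in 2pm; Postmortem in 4pm.

2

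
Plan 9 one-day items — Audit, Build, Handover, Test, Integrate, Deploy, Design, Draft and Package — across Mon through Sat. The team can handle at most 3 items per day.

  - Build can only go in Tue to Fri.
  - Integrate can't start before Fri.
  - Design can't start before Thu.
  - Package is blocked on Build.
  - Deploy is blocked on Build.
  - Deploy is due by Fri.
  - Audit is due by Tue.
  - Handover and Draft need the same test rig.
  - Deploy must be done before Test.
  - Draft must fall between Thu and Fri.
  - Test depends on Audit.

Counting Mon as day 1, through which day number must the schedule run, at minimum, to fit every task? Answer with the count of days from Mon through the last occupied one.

5 days

The precedence chain requires at least 3 distinct days.
With at most 3 per day and 9 tasks, at least 3 days are needed.
Integrate can't be placed before Fri — that is day 5 counting from Mon — so the schedule must run through at least 5 days.
5 works (last occupied day: Fri): for example Test -> Thu, Package -> Wed, Deploy -> Wed, Design -> Thu, Audit -> Mon, Integrate -> Fri, Handover -> Mon, Build -> Tue, Draft -> Thu.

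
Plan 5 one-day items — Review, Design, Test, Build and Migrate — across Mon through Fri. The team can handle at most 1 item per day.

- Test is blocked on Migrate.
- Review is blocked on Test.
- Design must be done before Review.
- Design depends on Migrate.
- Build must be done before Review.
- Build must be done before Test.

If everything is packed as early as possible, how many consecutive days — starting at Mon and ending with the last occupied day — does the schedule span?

5

The precedence chain requires at least 3 distinct days.
With at most 1 per day and 5 work items, at least 5 days are needed.
5 works (last occupied day: Fri): for example Build in Mon; Design in Thu; Test in Wed; Review in Fri; Migrate in Tue.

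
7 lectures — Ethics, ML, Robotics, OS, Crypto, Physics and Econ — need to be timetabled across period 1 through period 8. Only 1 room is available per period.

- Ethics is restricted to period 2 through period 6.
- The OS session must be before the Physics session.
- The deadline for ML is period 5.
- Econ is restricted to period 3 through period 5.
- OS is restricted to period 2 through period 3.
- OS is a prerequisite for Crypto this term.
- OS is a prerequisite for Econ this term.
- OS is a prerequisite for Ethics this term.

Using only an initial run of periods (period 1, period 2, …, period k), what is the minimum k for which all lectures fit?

The precedence chain requires at least 2 distinct periods.
With at most 1 per period and 7 lectures, at least 7 periods are needed.
Econ can't be placed before period 3, so the schedule must run through at least period 3.
7 works (last occupied period: period 7): for example OS=period 2, Physics=period 6, ML=period 1, Robotics=period 7, Crypto=period 5, Econ=period 3, Ethics=period 4.

7 periods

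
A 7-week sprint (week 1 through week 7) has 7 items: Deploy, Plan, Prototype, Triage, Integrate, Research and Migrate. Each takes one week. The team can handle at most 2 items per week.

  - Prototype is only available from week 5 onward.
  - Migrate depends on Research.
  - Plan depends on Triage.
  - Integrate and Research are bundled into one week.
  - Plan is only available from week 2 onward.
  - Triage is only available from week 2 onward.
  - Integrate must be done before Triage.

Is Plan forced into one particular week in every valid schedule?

No

Plan can be week 3 (e.g. Triage -> week 2, Prototype -> week 5, Research -> week 1, Deploy -> week 3, Migrate -> week 2, Plan -> week 3, Integrate -> week 1) or week 4 (e.g. Research=week 1, Deploy=week 3, Triage=week 2, Migrate=week 2, Prototype=week 5, Integrate=week 1, Plan=week 4).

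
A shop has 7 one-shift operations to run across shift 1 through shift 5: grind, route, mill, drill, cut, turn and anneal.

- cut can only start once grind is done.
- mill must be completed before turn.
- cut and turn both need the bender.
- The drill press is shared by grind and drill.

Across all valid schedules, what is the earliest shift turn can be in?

Precedence pushes turn to at least shift 2.
turn at shift 2 is achievable: route=shift 1; grind=shift 1; cut=shift 3; mill=shift 1; drill=shift 2; anneal=shift 1; turn=shift 2.

shift 2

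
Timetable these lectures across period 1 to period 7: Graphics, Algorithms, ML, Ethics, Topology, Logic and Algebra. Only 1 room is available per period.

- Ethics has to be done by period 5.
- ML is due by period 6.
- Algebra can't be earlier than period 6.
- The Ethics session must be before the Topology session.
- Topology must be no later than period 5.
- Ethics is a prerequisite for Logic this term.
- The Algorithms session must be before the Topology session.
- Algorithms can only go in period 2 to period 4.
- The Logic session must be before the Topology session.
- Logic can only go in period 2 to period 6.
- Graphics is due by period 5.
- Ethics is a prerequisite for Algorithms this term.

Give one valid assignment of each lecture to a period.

Graphics -> period 5; Algebra -> period 7; Logic -> period 3; Ethics -> period 1; ML -> period 6; Algorithms -> period 2; Topology -> period 4

Checking: Ethics(period 1) before Algorithms(period 2); Ethics(period 1) before Topology(period 4); Logic(period 3) before Topology(period 4); Algorithms(period 2) before Topology(period 4); Ethics(period 1) before Logic(period 3); Ethics=period 1 in [period 1,period 5]; Topology=period 4 in [period 1,period 5]; Algebra=period 7 in [period 6,period 7]; Logic=period 3 in [period 2,period 6]; Graphics=period 5 in [period 1,period 5]; ML=period 6 in [period 1,period 6]; Algorithms=period 2 in [period 2,period 4]; max 1 per period (cap 1).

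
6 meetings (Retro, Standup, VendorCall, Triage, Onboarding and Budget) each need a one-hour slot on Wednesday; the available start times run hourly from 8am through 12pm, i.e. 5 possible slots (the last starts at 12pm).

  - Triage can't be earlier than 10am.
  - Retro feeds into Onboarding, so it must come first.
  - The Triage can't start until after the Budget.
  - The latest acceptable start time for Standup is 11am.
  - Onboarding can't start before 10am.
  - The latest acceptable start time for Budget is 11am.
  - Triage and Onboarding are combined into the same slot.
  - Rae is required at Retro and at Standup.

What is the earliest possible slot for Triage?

10am

Triage is available from 10am.
Triage at 10am is achievable: Onboarding=10am, Triage=10am, VendorCall=8am, Standup=8am, Budget=8am, Retro=9am.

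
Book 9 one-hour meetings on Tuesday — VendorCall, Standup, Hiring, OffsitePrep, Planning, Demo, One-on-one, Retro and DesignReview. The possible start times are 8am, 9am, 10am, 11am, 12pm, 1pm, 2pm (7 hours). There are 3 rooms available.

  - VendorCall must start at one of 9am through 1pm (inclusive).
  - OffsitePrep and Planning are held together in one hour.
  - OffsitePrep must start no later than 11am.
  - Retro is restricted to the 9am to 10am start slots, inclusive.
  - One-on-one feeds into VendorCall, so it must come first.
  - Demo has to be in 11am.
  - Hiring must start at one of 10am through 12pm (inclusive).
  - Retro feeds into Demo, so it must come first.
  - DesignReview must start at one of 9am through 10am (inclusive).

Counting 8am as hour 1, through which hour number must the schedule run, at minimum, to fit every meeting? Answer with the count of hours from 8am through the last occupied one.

The precedence chain requires at least 2 distinct hours.
With at most 3 per hour and 9 meetings, at least 3 hours are needed.
Demo can't be placed before 11am — that is hour 4 counting from 8am — so the schedule must run through at least 4 hours.
4 works (last occupied hour: 11am): for example Hiring in 10am; One-on-one in 8am; Planning in 10am; Retro in 9am; DesignReview in 9am; Demo in 11am; OffsitePrep in 10am; VendorCall in 9am; Standup in 8am.

4 hours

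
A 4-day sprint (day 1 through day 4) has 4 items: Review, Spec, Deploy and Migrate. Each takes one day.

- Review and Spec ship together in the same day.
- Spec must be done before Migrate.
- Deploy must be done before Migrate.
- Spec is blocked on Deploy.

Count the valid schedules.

Enumerating: Spec=day 2, Migrate=day 3, Deploy=day 1, Review=day 2 | Spec -> day 2; Review -> day 2; Deploy -> day 1; Migrate -> day 4 | Deploy=day 1; Migrate=day 4; Spec=day 3; Review=day 3 | Review in day 3; Migrate in day 4; Deploy in day 2; Spec in day 3.

4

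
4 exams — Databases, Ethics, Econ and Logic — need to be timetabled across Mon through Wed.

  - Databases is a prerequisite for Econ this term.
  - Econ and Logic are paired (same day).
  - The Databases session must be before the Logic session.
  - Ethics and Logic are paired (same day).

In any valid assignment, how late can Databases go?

Downstream work caps Databases at Tue.
Databases at Tue is achievable: Ethics=Wed, Econ=Wed, Databases=Tue, Logic=Wed.

Tue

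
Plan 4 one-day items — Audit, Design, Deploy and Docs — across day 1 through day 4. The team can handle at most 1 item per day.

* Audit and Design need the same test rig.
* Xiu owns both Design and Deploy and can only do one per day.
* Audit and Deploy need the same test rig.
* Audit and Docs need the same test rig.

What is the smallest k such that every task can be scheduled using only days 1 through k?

4 days

With at most 1 per day and 4 tasks, at least 4 days are needed.
4 works (last occupied day: day 4): for example Audit=day 1; Deploy=day 3; Docs=day 4; Design=day 2.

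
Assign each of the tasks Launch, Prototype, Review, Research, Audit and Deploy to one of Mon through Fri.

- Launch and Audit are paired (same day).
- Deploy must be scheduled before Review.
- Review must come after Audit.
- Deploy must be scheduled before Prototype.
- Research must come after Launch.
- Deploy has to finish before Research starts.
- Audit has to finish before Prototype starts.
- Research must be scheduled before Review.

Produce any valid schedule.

Research in Tue; Review in Wed; Deploy in Mon; Launch in Mon; Prototype in Tue; Audit in Mon

Checking: Research(Tue) before Review(Wed); Deploy(Mon) before Research(Tue); Deploy(Mon) before Review(Wed); Audit(Mon) before Review(Wed); Audit(Mon) before Prototype(Tue); Launch(Mon) before Research(Tue); Deploy(Mon) before Prototype(Tue); Launch = Audit = Mon.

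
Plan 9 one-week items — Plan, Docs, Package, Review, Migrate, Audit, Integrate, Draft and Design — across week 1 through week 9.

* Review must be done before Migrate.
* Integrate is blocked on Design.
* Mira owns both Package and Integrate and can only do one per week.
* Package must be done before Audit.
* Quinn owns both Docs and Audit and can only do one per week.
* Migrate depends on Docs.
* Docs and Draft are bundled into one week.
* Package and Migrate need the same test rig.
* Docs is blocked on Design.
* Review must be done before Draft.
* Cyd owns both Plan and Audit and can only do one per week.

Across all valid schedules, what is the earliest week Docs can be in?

Precedence pushes Docs to at least week 2; downstream work caps Docs at week 8.
Docs at week 2 is achievable: Migrate -> week 3, Docs -> week 2, Integrate -> week 2, Design -> week 1, Package -> week 1, Draft -> week 2, Plan -> week 1, Review -> week 1, Audit -> week 3.

week 2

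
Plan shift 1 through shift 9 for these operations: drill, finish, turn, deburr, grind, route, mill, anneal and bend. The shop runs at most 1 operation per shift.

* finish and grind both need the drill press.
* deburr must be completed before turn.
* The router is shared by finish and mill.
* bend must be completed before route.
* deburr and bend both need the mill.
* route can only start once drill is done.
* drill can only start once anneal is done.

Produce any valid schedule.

grind in shift 8; turn in shift 6; mill in shift 9; bend in shift 3; drill in shift 2; route in shift 4; anneal in shift 1; deburr in shift 5; finish in shift 7

Checking: anneal(shift 1) before drill(shift 2); drill(shift 2) before route(shift 4); deburr(shift 5) before turn(shift 6); bend(shift 3) before route(shift 4); deburr(shift 5) != bend(shift 3); finish(shift 7) != grind(shift 8); finish(shift 7) != mill(shift 9); max 1 per shift (cap 1).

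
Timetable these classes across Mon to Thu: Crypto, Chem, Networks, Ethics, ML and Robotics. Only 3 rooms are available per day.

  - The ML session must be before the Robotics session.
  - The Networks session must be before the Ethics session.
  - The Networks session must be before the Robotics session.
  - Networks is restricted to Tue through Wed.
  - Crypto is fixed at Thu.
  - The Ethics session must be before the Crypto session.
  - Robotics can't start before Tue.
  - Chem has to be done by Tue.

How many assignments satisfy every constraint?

10

Splitting on Chem: it can be Mon (5), Tue (5). Listing each branch's schedules as (Crypto, Networks, Ethics, ML, Robotics):
Chem=Mon: (Thu,Tue,Wed,Mon,Wed) (Thu,Tue,Wed,Mon,Thu) (Thu,Tue,Wed,Tue,Wed) (Thu,Tue,Wed,Tue,Thu) (Thu,Tue,Wed,Wed,Thu) — 5.
Chem=Tue: (Thu,Tue,Wed,Mon,Wed) (Thu,Tue,Wed,Mon,Thu) (Thu,Tue,Wed,Tue,Wed) (Thu,Tue,Wed,Tue,Thu) (Thu,Tue,Wed,Wed,Thu) — 5.
Summing: 5 + 5 = 10.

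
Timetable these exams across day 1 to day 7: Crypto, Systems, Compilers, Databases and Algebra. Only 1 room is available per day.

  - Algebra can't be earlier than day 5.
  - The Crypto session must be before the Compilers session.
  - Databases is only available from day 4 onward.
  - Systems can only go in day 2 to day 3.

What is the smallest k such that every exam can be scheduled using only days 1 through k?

5

The precedence chain requires at least 2 distinct days.
With at most 1 per day and 5 exams, at least 5 days are needed.
Algebra can't be placed before day 5, so the schedule must run through at least day 5.
5 works (last occupied day: day 5): for example Systems -> day 2; Compilers -> day 3; Databases -> day 4; Algebra -> day 5; Crypto -> day 1.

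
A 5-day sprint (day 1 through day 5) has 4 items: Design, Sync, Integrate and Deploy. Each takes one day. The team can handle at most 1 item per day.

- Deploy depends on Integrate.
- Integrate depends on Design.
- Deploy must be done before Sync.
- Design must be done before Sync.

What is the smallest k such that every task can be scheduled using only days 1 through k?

4 days

The precedence chain requires at least 4 distinct days.
With at most 1 per day and 4 tasks, at least 4 days are needed.
4 works (last occupied day: day 4): for example Sync=day 4, Design=day 1, Integrate=day 2, Deploy=day 3.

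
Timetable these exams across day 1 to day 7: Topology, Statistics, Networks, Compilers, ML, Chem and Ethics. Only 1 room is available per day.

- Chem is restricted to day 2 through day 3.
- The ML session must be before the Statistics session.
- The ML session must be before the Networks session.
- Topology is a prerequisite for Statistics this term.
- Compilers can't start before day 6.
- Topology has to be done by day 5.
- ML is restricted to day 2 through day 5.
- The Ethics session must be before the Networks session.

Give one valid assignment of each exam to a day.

ML in day 3; Chem in day 2; Compilers in day 6; Networks in day 7; Ethics in day 5; Topology in day 1; Statistics in day 4

Checking: Ethics(day 5) before Networks(day 7); Topology(day 1) before Statistics(day 4); ML(day 3) before Statistics(day 4); ML(day 3) before Networks(day 7); Chem=day 2 in [day 2,day 3]; Topology=day 1 in [day 1,day 5]; ML=day 3 in [day 2,day 5]; Compilers=day 6 in [day 6,day 7]; max 1 per day (cap 1).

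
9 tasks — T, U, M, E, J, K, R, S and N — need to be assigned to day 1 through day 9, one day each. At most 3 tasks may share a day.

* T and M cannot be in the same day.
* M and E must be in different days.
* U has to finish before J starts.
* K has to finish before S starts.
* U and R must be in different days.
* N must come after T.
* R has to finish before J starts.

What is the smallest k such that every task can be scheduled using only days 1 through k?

3 days

The precedence chain requires at least 2 distinct days.
With at most 3 per day and 9 tasks, at least 3 days are needed.
3 works (last occupied day: day 3): for example U=day 1; S=day 2; K=day 1; R=day 2; E=day 3; N=day 3; T=day 1; J=day 3; M=day 2.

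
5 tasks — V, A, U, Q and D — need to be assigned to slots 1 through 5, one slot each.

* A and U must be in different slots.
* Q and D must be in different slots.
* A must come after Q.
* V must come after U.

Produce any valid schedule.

A in 2; Q in 1; V in 2; D in 2; U in 1

Checking: Q(1) before A(2); U(1) before V(2); Q(1) != D(2); A(2) != U(1).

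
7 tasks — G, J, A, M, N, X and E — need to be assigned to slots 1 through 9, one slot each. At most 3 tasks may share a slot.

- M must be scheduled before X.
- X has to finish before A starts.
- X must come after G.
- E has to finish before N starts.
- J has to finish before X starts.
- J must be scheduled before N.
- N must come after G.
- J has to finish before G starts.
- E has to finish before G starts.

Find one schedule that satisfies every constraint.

J in 1, N in 3, X in 3, A in 4, G in 2, E in 1, M in 1

Checking: G(2) before X(3); X(3) before A(4); M(1) before X(3); J(1) before G(2); J(1) before N(3); E(1) before G(2); E(1) before N(3); G(2) before N(3); J(1) before X(3); max 3 per slot (cap 3).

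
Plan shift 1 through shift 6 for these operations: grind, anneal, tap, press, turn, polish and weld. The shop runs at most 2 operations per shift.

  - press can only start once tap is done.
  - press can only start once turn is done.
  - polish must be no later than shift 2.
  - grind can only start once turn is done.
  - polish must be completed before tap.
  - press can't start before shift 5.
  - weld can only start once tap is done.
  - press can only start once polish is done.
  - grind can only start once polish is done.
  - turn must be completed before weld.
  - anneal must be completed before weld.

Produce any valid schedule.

polish in shift 1; anneal in shift 2; turn in shift 1; press in shift 5; tap in shift 2; grind in shift 3; weld in shift 3

Checking: polish(shift 1) before tap(shift 2); anneal(shift 2) before weld(shift 3); turn(shift 1) before grind(shift 3); polish(shift 1) before grind(shift 3); tap(shift 2) before weld(shift 3); turn(shift 1) before weld(shift 3); turn(shift 1) before press(shift 5); polish(shift 1) before press(shift 5); tap(shift 2) before press(shift 5); press=shift 5 in [shift 5,shift 6]; polish=shift 1 in [shift 1,shift 2]; max 2 per shift (cap 2).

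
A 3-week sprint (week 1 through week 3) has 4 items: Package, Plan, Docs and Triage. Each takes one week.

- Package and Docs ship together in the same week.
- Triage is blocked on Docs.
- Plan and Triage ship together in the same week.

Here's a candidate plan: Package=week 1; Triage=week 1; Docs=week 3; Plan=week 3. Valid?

Triage is blocked on Docs — violated.
Package and Docs ship together in the same week — violated.
Plan and Triage ship together in the same week — violated.

No. Triage is blocked on Docs is not satisfied.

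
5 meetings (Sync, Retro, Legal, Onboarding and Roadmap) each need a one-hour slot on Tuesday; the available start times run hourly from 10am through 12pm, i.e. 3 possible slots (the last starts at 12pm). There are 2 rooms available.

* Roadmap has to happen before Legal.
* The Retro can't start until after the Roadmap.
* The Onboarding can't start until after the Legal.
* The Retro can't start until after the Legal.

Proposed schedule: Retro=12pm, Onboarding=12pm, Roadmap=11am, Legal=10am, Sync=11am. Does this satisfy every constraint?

There are 2 rooms available — holds.
The Retro can't start until after the Legal — holds.
Roadmap has to happen before Legal — violated.
The Onboarding can't start until after the Legal — holds.
The Retro can't start until after the Roadmap — holds.

No. Roadmap has to happen before Legal is not satisfied.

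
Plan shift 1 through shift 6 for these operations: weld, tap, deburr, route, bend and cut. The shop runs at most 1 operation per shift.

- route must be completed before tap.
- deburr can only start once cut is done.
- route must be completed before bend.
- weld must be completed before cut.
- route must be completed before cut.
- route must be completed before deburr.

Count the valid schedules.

32

Splitting on weld: it can be shift 1 (12), shift 2 (12), shift 3 (6), shift 4 (2). Listing each branch's schedules as (tap, deburr, route, bend, cut) by shift number:
weld=shift 1: (3,5,2,6,4) (3,6,2,4,5) (3,6,2,5,4) (4,5,2,6,3) (4,6,2,3,5) (4,6,2,5,3) (5,4,2,6,3) (5,6,2,3,4) (5,6,2,4,3) (6,4,2,5,3) (6,5,2,3,4) (6,5,2,4,3) — 12.
weld=shift 2: (3,5,1,6,4) (3,6,1,4,5) (3,6,1,5,4) (4,5,1,6,3) (4,6,1,3,5) (4,6,1,5,3) (5,4,1,6,3) (5,6,1,3,4) (5,6,1,4,3) (6,4,1,5,3) (6,5,1,3,4) (6,5,1,4,3) — 12.
weld=shift 3: (2,5,1,6,4) (2,6,1,4,5) (2,6,1,5,4) (4,6,1,2,5) (5,6,1,2,4) (6,5,1,2,4) — 6.
weld=shift 4: (2,6,1,3,5) (3,6,1,2,5) — 2.
Summing: 12 + 12 + 6 + 2 = 32.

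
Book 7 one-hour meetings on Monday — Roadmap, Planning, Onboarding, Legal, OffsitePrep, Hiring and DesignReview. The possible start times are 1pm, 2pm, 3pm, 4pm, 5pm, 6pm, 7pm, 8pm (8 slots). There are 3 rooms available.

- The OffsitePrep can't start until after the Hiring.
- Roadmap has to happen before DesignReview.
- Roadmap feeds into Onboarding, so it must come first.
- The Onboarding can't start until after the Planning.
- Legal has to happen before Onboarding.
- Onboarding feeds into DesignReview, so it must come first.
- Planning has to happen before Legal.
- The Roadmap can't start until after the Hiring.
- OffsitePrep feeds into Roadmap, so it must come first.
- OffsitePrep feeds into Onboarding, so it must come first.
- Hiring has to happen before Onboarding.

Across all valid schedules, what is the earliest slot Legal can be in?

Precedence pushes Legal to at least 2pm; downstream work caps Legal at 6pm.
Legal at 2pm is achievable: OffsitePrep in 2pm, Planning in 1pm, Legal in 2pm, Onboarding in 4pm, Roadmap in 3pm, Hiring in 1pm, DesignReview in 5pm.

2pm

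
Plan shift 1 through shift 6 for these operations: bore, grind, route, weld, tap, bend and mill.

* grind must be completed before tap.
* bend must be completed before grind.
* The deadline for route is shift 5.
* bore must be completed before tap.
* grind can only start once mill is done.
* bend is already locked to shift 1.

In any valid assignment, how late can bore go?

Downstream work caps bore at shift 5.
bore at shift 5 is achievable: weld in shift 1, route in shift 1, bore in shift 5, bend in shift 1, mill in shift 1, tap in shift 6, grind in shift 2.

shift 5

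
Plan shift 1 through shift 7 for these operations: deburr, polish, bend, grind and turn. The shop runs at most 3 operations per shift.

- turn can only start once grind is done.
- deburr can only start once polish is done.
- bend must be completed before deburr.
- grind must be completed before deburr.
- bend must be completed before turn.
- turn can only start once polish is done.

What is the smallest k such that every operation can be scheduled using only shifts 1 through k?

2 shifts

The precedence chain requires at least 2 distinct shifts.
With at most 3 per shift and 5 operations, at least 2 shifts are needed.
2 works (last occupied shift: shift 2): for example polish -> shift 1, bend -> shift 1, deburr -> shift 2, turn -> shift 2, grind -> shift 1.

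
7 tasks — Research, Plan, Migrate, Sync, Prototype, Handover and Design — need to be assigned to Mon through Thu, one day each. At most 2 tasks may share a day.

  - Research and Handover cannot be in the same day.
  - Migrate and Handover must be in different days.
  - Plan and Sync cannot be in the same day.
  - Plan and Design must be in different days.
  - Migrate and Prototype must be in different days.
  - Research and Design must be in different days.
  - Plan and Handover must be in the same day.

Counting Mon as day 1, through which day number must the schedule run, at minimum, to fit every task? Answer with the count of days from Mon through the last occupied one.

4

With at most 2 per day and 7 tasks, at least 4 days are needed.
4 works (last occupied day: Thu): for example Migrate -> Mon; Plan -> Tue; Design -> Thu; Research -> Mon; Handover -> Tue; Prototype -> Wed; Sync -> Wed.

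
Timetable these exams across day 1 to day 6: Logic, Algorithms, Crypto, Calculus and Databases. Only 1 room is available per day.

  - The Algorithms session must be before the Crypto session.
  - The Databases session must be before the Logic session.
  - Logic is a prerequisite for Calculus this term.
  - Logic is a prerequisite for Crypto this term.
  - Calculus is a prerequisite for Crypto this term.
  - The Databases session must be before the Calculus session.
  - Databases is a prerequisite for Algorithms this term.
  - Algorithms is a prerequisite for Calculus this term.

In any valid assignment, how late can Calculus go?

day 5

Precedence pushes Calculus to at least day 3; downstream work caps Calculus at day 5.
Calculus at day 5 is achievable: Logic in day 2; Crypto in day 6; Databases in day 1; Algorithms in day 3; Calculus in day 5.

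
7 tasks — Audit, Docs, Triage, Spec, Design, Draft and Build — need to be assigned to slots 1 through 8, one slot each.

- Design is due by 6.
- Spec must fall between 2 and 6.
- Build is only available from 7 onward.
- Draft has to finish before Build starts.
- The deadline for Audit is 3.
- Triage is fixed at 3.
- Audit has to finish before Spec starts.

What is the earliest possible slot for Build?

Build is available from 7.
Build at 7 is achievable: Draft=1; Docs=1; Audit=1; Triage=3; Spec=2; Design=1; Build=7.

7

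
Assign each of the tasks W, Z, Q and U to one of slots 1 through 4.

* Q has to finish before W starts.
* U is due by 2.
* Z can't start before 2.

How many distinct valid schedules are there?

36

Splitting on W: it can be 2 (6), 3 (12), 4 (18). Listing each branch's schedules as (Z, Q, U):
W=2: (2,1,1) (2,1,2) (3,1,1) (3,1,2) (4,1,1) (4,1,2) — 6.
W=3: (2,1,1) (2,1,2) (2,2,1) (2,2,2) (3,1,1) (3,1,2) (3,2,1) (3,2,2) (4,1,1) (4,1,2) (4,2,1) (4,2,2) — 12.
W=4: (2,1,1) (2,1,2) (2,2,1) (2,2,2) (2,3,1) (2,3,2) (3,1,1) (3,1,2) (3,2,1) (3,2,2) (3,3,1) (3,3,2) (4,1,1) (4,1,2) (4,2,1) (4,2,2) (4,3,1) (4,3,2) — 18.
Summing: 6 + 12 + 18 = 36.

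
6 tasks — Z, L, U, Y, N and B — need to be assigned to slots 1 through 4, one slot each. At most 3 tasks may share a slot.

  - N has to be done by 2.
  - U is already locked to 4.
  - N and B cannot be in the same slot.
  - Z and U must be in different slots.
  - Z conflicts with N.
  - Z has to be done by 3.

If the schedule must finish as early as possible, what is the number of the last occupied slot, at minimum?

slot 4

With at most 3 per slot and 6 tasks, at least 2 slots are needed.
U can't be placed before 4, so the schedule must run through at least slot 4.
4 works (last occupied slot: 4): for example N=1, U=4, L=1, B=2, Y=1, Z=2.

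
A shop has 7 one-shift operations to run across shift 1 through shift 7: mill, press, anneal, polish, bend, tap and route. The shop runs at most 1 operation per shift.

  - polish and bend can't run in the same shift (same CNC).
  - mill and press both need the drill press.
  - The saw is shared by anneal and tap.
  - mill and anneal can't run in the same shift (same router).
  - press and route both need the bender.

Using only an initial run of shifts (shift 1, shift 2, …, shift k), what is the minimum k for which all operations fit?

With at most 1 per shift and 7 operations, at least 7 shifts are needed.
7 works (last occupied shift: shift 7): for example anneal=shift 3; tap=shift 6; bend=shift 5; route=shift 7; mill=shift 1; press=shift 2; polish=shift 4.

7 shifts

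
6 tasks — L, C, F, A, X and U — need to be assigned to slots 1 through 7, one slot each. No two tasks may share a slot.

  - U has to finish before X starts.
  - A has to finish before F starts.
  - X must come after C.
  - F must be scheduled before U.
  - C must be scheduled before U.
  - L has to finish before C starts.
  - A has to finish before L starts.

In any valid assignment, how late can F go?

Precedence pushes F to at least 2; downstream work caps F at 5.
F at 5 is achievable: F in 5, X in 7, L in 2, A in 1, U in 6, C in 3.

5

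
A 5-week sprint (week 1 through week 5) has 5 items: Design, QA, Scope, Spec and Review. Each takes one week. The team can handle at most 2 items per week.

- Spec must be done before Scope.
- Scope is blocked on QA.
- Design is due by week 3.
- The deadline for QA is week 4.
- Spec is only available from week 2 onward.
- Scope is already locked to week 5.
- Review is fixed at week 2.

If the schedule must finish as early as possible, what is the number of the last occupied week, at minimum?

The precedence chain requires at least 2 distinct weeks.
With at most 2 per week and 5 tasks, at least 3 weeks are needed.
Scope can't be placed before week 5, so the schedule must run through at least week 5.
5 works (last occupied week: week 5): for example Review -> week 2, QA -> week 1, Spec -> week 2, Scope -> week 5, Design -> week 1.

week 5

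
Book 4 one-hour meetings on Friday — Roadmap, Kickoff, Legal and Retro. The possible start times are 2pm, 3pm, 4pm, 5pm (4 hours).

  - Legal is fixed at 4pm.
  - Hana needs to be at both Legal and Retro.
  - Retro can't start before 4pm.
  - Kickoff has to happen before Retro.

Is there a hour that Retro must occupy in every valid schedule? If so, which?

Retro's window is 4pm–5pm.
Legal is fixed at 4pm, and Retro can't share a hour with Legal.
So Retro must be 5pm.

5pm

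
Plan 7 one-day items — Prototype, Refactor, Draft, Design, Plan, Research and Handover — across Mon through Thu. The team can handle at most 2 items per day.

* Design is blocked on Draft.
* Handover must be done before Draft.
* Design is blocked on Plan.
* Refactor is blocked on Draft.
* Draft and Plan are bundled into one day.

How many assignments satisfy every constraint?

Splitting on Prototype: it can be Mon (9), Tue (3), Wed (6), Thu (6). Listing each branch's schedules as (Refactor, Draft, Design, Plan, Research, Handover):
Prototype=Mon: (Wed,Tue,Wed,Tue,Thu,Mon) (Wed,Tue,Thu,Tue,Wed,Mon) (Wed,Tue,Thu,Tue,Thu,Mon) (Thu,Tue,Wed,Tue,Wed,Mon) (Thu,Tue,Wed,Tue,Thu,Mon) (Thu,Tue,Thu,Tue,Wed,Mon) (Thu,Wed,Thu,Wed,Mon,Tue) (Thu,Wed,Thu,Wed,Tue,Mon) (Thu,Wed,Thu,Wed,Tue,Tue) — 9.
Prototype=Tue: (Thu,Wed,Thu,Wed,Mon,Mon) (Thu,Wed,Thu,Wed,Mon,Tue) (Thu,Wed,Thu,Wed,Tue,Mon) — 3.
Prototype=Wed: (Wed,Tue,Thu,Tue,Mon,Mon) (Wed,Tue,Thu,Tue,Thu,Mon) (Thu,Tue,Wed,Tue,Mon,Mon) (Thu,Tue,Wed,Tue,Thu,Mon) (Thu,Tue,Thu,Tue,Mon,Mon) (Thu,Tue,Thu,Tue,Wed,Mon) — 6.
Prototype=Thu: (Wed,Tue,Wed,Tue,Mon,Mon) (Wed,Tue,Wed,Tue,Thu,Mon) (Wed,Tue,Thu,Tue,Mon,Mon) (Wed,Tue,Thu,Tue,Wed,Mon) (Thu,Tue,Wed,Tue,Mon,Mon) (Thu,Tue,Wed,Tue,Wed,Mon) — 6.
Summing: 9 + 3 + 6 + 6 = 24.

24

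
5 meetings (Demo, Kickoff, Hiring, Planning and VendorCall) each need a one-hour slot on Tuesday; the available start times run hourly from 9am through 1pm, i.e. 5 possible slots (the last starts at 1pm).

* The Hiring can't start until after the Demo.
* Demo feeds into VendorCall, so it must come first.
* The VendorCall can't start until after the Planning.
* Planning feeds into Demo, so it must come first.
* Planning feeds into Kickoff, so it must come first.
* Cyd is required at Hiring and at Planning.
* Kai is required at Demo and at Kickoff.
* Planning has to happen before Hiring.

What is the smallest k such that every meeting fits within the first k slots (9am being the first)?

3 slots

The precedence chain requires at least 3 distinct slots.
3 works (last occupied slot: 11am): for example Demo=10am, Planning=9am, Hiring=11am, Kickoff=11am, VendorCall=11am.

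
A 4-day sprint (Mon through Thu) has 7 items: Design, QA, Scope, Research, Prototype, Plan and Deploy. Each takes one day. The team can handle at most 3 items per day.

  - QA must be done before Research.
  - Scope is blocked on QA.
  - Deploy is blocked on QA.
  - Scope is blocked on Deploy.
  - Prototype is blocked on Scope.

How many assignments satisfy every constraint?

Splitting on Design: it can be Mon (12), Tue (11), Wed (11), Thu (11). Listing each branch's schedules as (QA, Scope, Research, Prototype, Plan, Deploy):
Design=Mon: (Mon,Wed,Tue,Thu,Mon,Tue) (Mon,Wed,Tue,Thu,Tue,Tue) (Mon,Wed,Tue,Thu,Wed,Tue) (Mon,Wed,Tue,Thu,Thu,Tue) (Mon,Wed,Wed,Thu,Mon,Tue) (Mon,Wed,Wed,Thu,Tue,Tue) (Mon,Wed,Wed,Thu,Wed,Tue) (Mon,Wed,Wed,Thu,Thu,Tue) (Mon,Wed,Thu,Thu,Mon,Tue) (Mon,Wed,Thu,Thu,Tue,Tue) (Mon,Wed,Thu,Thu,Wed,Tue) (Mon,Wed,Thu,Thu,Thu,Tue) — 12.
Design=Tue: (Mon,Wed,Tue,Thu,Mon,Tue) (Mon,Wed,Tue,Thu,Wed,Tue) (Mon,Wed,Tue,Thu,Thu,Tue) (Mon,Wed,Wed,Thu,Mon,Tue) (Mon,Wed,Wed,Thu,Tue,Tue) (Mon,Wed,Wed,Thu,Wed,Tue) (Mon,Wed,Wed,Thu,Thu,Tue) (Mon,Wed,Thu,Thu,Mon,Tue) (Mon,Wed,Thu,Thu,Tue,Tue) (Mon,Wed,Thu,Thu,Wed,Tue) (Mon,Wed,Thu,Thu,Thu,Tue) — 11.
Design=Wed: (Mon,Wed,Tue,Thu,Mon,Tue) (Mon,Wed,Tue,Thu,Tue,Tue) (Mon,Wed,Tue,Thu,Wed,Tue) (Mon,Wed,Tue,Thu,Thu,Tue) (Mon,Wed,Wed,Thu,Mon,Tue) (Mon,Wed,Wed,Thu,Tue,Tue) (Mon,Wed,Wed,Thu,Thu,Tue) (Mon,Wed,Thu,Thu,Mon,Tue) (Mon,Wed,Thu,Thu,Tue,Tue) (Mon,Wed,Thu,Thu,Wed,Tue) (Mon,Wed,Thu,Thu,Thu,Tue) — 11.
Design=Thu: (Mon,Wed,Tue,Thu,Mon,Tue) (Mon,Wed,Tue,Thu,Tue,Tue) (Mon,Wed,Tue,Thu,Wed,Tue) (Mon,Wed,Tue,Thu,Thu,Tue) (Mon,Wed,Wed,Thu,Mon,Tue) (Mon,Wed,Wed,Thu,Tue,Tue) (Mon,Wed,Wed,Thu,Wed,Tue) (Mon,Wed,Wed,Thu,Thu,Tue) (Mon,Wed,Thu,Thu,Mon,Tue) (Mon,Wed,Thu,Thu,Tue,Tue) (Mon,Wed,Thu,Thu,Wed,Tue) — 11.
Summing: 12 + 11 + 11 + 11 = 45.

45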